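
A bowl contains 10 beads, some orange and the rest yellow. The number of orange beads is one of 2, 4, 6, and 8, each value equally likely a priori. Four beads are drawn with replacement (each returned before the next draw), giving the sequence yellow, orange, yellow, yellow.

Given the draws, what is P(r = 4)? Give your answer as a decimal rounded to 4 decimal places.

The likelihood of the observed sequence under each hypothesis: P(data | r = 2) = (8/10)(2/10)(8/10)(8/10) = 0.1024; P(data | r = 4) = (6/10)(4/10)(6/10)(6/10) = 0.0864; P(data | r = 6) = (4/10)(6/10)(4/10)(4/10) = 0.0384; P(data | r = 8) = (2/10)(8/10)(2/10)(2/10) = 0.0064.
Weighting by the prior gives 1/4 · 0.1024 = 0.0256, 1/4 · 0.0864 = 0.0216, 1/4 · 0.0384 = 0.0096, 1/4 · 0.0064 = 0.0016; these sum to 0.0584.
So P(r = 4 | data) = (0.0216) / (0.0584) = 0.36986.

0.3699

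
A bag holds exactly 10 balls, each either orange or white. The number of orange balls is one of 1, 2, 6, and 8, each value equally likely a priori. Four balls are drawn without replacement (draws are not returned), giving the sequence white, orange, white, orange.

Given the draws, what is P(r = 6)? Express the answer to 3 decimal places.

0.616

Compute the likelihood of the observed sequence for each case: P(data | r = 1) = (9/10)(1/9)(8/8)(0/7) = 0; P(data | r = 2) = (8/10)(2/9)(7/8)(1/7) = 0.022222; P(data | r = 6) = (4/10)(6/9)(3/8)(5/7) = 0.071429; P(data | r = 8) = (2/10)(8/9)(1/8)(7/7) = 0.022222.
Multiplying each by its prior: 1/4 · 0 = 0, 1/4 · 0.022222 = 0.0055556, 1/4 · 0.071429 = 0.017857, 1/4 · 0.022222 = 0.0055556; summing to 0.028968.
Therefore the posterior P(r = 6 | data) = (0.017857) / (0.028968) = 0.61644.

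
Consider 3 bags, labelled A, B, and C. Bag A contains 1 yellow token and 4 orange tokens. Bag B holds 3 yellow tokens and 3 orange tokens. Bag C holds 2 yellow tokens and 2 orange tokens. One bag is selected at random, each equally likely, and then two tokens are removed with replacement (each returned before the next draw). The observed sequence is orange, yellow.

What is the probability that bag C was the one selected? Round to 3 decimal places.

0.379

Under each hypothesis, the probability of the observed sequence is: P(data | bag A) = (4/5)(1/5) = 4/25; P(data | bag B) = (3/6)(3/6) = 1/4; P(data | bag C) = (2/4)(2/4) = 1/4.
Weighting by the prior gives 1/3 · 4/25 = 4/75, 1/3 · 1/4 = 1/12, 1/3 · 1/4 = 1/12; with total 11/50.
By Bayes' rule, P(bag C | data) = (1/12) / (11/50) = 25/66.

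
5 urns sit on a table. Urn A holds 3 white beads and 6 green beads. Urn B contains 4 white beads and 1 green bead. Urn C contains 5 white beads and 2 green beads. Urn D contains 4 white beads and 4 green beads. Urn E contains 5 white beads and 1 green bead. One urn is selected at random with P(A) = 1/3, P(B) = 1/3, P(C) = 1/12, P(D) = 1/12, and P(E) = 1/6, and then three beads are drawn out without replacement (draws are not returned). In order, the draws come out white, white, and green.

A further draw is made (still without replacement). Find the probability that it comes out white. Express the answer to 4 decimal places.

For each hypothesis, P(data | H) works out to: P(data | urn A) = (3/9)(2/8)(6/7) = 1/14; P(data | urn B) = (4/5)(3/4)(1/3) = 1/5; P(data | urn C) = (5/7)(4/6)(2/5) = 4/21; P(data | urn D) = (4/8)(3/7)(4/6) = 1/7; P(data | urn E) = (5/6)(4/5)(1/4) = 1/6.
Multiplying each by its prior: 1/3 · 1/14 = 1/42, 1/3 · 1/5 = 1/15, 1/12 · 4/21 = 1/63, 1/12 · 1/7 = 1/84, 1/6 · 1/6 = 1/36; these sum to 46/315.
Dividing through by the total gives posterior P(urn A | data) = 15/92, P(urn B | data) = 21/46, P(urn C | data) = 5/46, P(urn D | data) = 15/184, P(urn E | data) = 35/184.
Averaging over the posterior, P(white next | data) = (1/6)(15/92) + (1)(21/46) + (3/4)(5/46) + (2/5)(15/184) + (1)(35/184) = 145/184.

0.7880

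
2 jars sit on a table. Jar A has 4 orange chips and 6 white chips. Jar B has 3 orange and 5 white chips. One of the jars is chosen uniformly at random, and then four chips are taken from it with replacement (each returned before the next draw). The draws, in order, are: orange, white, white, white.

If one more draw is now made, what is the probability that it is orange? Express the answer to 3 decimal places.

0.387

Compute the likelihood of the observed sequence for each case: P(data | jar A) = (4/10)(6/10)(6/10)(6/10) = 0.0864; P(data | jar B) = (3/8)(5/8)(5/8)(5/8) = 0.091553.
The prior-weighted likelihoods are 1/2 · 0.0864 = 0.0432, 1/2 · 0.091553 = 0.045776; these sum to 0.088976.
The posterior is then P(jar A | data) = 0.48552, P(jar B | data) = 0.51448.
Averaging over the posterior, P(orange next | data) = (2/5)(0.48552) + (3/8)(0.51448) = 0.38714.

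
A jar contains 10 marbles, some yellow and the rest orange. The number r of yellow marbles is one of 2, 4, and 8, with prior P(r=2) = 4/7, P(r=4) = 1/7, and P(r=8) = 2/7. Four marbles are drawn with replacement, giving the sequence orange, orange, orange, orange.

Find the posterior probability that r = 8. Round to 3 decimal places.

0.002

Under each hypothesis, the probability of the observed sequence is: P(data | r = 2) = (8/10)(8/10)(8/10)(8/10) = 0.4096; P(data | r = 4) = (6/10)(6/10)(6/10)(6/10) = 0.1296; P(data | r = 8) = (2/10)(2/10)(2/10)(2/10) = 0.0016.
The prior-weighted likelihoods are 4/7 · 0.4096 = 0.23406, 1/7 · 0.1296 = 0.018514, 2/7 · 0.0016 = 0.00045714; with total 0.25303.
So P(r = 8 | data) = (0.00045714) / (0.25303) = 0.0018067.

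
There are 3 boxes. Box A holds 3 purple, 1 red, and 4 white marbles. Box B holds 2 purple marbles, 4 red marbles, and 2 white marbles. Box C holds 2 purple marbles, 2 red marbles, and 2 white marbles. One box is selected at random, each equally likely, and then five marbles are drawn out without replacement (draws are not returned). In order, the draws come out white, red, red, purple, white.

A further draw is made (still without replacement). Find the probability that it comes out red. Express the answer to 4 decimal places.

0.2609

For each hypothesis, P(data | H) works out to: P(data | box A) = (4/8)(1/7)(0/6) = 0; P(data | box B) = (2/8)(4/7)(3/6)(2/5)(1/4) = 0.0071429; P(data | box C) = (2/6)(2/5)(1/4)(2/3)(1/2) = 0.011111.
Weighting by the prior gives 1/3 · 0 = 0, 1/3 · 0.0071429 = 0.002381, 1/3 · 0.011111 = 0.0037037; these sum to 0.0060847.
Dividing through by the total gives posterior P(box A | data) = 0, P(box B | data) = 0.3913, P(box C | data) = 0.6087.
The predictive probability is P(red next | data) = (2/3)(0.3913) + (0)(0.6087) = 0.26087.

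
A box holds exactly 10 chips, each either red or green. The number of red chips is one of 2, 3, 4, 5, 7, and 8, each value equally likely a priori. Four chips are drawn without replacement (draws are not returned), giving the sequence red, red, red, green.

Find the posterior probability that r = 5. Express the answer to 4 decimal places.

The likelihood of the observed sequence under each hypothesis: P(data | r = 2) = (2/10)(1/9)(0/8) = 0; P(data | r = 3) = (3/10)(2/9)(1/8)(7/7) = 0.0083333; P(data | r = 4) = (4/10)(3/9)(2/8)(6/7) = 0.028571; P(data | r = 5) = (5/10)(4/9)(3/8)(5/7) = 0.059524; P(data | r = 7) = (7/10)(6/9)(5/8)(3/7) = 0.125; P(data | r = 8) = (8/10)(7/9)(6/8)(2/7) = 0.13333.
Weighting by the prior gives 1/6 · 0 = 0, 1/6 · 0.0083333 = 0.0013889, 1/6 · 0.028571 = 0.0047619, 1/6 · 0.059524 = 0.0099206, 1/6 · 0.125 = 0.020833, 1/6 · 0.13333 = 0.022222; with total 0.059127.
So P(r = 5 | data) = (0.0099206) / (0.059127) = 0.16779.

0.1678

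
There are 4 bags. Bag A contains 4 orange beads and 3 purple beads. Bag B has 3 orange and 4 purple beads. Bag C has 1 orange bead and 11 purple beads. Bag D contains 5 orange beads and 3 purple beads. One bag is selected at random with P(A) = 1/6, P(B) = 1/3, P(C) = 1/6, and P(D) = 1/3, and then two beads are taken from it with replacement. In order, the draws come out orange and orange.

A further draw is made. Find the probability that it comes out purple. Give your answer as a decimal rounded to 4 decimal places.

0.4380

Compute the likelihood of the observed sequence for each case: P(data | bag A) = (4/7)(4/7) = 0.32653; P(data | bag B) = (3/7)(3/7) = 0.18367; P(data | bag C) = (1/12)(1/12) = 0.0069444; P(data | bag D) = (5/8)(5/8) = 0.39062.
Weighting by the prior gives 1/6 · 0.32653 = 0.054422, 1/3 · 0.18367 = 0.061224, 1/6 · 0.0069444 = 0.0011574, 1/3 · 0.39062 = 0.13021; summing to 0.24701.
Normalising, the posterior is P(bag A | data) = 0.22032, P(bag B | data) = 0.24786, P(bag C | data) = 0.0046856, P(bag D | data) = 0.52713.
Averaging over the posterior, P(purple next | data) = (3/7)(0.22032) + (4/7)(0.24786) + (11/12)(0.0046856) + (3/8)(0.52713) = 0.43803.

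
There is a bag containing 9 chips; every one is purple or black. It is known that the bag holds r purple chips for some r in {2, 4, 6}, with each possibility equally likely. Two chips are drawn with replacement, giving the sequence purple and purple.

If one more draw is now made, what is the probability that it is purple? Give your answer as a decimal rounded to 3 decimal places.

The likelihood of the observed sequence under each hypothesis: P(data | r = 2) = (2/9)(2/9) = 4/81; P(data | r = 4) = (4/9)(4/9) = 16/81; P(data | r = 6) = (6/9)(6/9) = 4/9.
Multiplying each by its prior: 1/3 · 4/81 = 4/243, 1/3 · 16/81 = 16/243, 1/3 · 4/9 = 4/27; summing to 56/243.
Dividing through by the total gives posterior P(r = 2 | data) = 1/14, P(r = 4 | data) = 2/7, P(r = 6 | data) = 9/14.
So P(purple next | data) = Σ P(purple next | H) P(H | data) = (2/9)(1/14) + (4/9)(2/7) + (2/3)(9/14) = 4/7.

0.571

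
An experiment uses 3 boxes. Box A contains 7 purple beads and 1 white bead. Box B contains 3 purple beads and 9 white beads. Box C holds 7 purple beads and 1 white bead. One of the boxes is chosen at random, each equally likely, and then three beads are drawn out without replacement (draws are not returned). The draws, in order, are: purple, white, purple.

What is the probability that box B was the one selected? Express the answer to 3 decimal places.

0.141

Compute the likelihood of the observed sequence for each case: P(data | box A) = (7/8)(1/7)(6/6) = 1/8; P(data | box B) = (3/12)(9/11)(2/10) = 9/220; P(data | box C) = (7/8)(1/7)(6/6) = 1/8.
Weighting by the prior gives 1/3 · 1/8 = 1/24, 1/3 · 9/220 = 3/220, 1/3 · 1/8 = 1/24; these sum to 16/165.
By Bayes' rule, P(box B | data) = (3/220) / (16/165) = 9/64.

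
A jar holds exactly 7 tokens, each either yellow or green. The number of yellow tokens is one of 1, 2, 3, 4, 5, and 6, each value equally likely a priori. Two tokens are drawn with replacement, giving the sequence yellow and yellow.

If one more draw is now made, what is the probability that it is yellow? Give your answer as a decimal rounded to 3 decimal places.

The likelihood of the observed sequence under each hypothesis: P(data | r = 1) = (1/7)(1/7) = 1/49; P(data | r = 2) = (2/7)(2/7) = 4/49; P(data | r = 3) = (3/7)(3/7) = 9/49; P(data | r = 4) = (4/7)(4/7) = 16/49; P(data | r = 5) = (5/7)(5/7) = 25/49; P(data | r = 6) = (6/7)(6/7) = 36/49.
Weighting by the prior gives 1/6 · 1/49 = 1/294, 1/6 · 4/49 = 2/147, 1/6 · 9/49 = 3/98, 1/6 · 16/49 = 8/147, 1/6 · 25/49 = 25/294, 1/6 · 36/49 = 6/49; summing to 13/42.
Normalising, the posterior is P(r = 1 | data) = 1/91, P(r = 2 | data) = 4/91, P(r = 3 | data) = 9/91, P(r = 4 | data) = 16/91, P(r = 5 | data) = 25/91, P(r = 6 | data) = 36/91.
So P(yellow next | data) = Σ P(yellow next | H) P(H | data) = (1/7)(1/91) + (2/7)(4/91) + (3/7)(9/91) + (4/7)(16/91) + (5/7)(25/91) + (6/7)(36/91) = 9/13.

0.692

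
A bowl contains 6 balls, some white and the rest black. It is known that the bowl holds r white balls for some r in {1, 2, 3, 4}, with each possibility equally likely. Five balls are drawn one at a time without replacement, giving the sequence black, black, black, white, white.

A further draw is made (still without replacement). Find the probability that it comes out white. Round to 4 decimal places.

0.4286

Under each hypothesis, the probability of the observed sequence is: P(data | r = 1) = (5/6)(4/5)(3/4)(1/3)(0/2) = 0; P(data | r = 2) = (4/6)(3/5)(2/4)(2/3)(1/2) = 1/15; P(data | r = 3) = (3/6)(2/5)(1/4)(3/3)(2/2) = 1/20; P(data | r = 4) = (2/6)(1/5)(0/4) = 0.
The prior-weighted likelihoods are 1/4 · 0 = 0, 1/4 · 1/15 = 1/60, 1/4 · 1/20 = 1/80, 1/4 · 0 = 0; summing to 7/240.
Normalising, the posterior is P(r = 1 | data) = 0, P(r = 2 | data) = 4/7, P(r = 3 | data) = 3/7, P(r = 4 | data) = 0.
Averaging over the posterior, P(white next | data) = (0)(4/7) + (1)(3/7) = 3/7.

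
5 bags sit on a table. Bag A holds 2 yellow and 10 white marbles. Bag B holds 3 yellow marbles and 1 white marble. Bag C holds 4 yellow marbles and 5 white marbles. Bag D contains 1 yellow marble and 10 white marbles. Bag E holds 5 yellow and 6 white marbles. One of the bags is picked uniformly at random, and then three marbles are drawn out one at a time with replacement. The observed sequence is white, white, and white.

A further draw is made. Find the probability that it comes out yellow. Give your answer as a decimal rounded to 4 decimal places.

Compute the likelihood of the observed sequence for each case: P(data | bag A) = (10/12)(10/12)(10/12) = 0.5787; P(data | bag B) = (1/4)(1/4)(1/4) = 0.015625; P(data | bag C) = (5/9)(5/9)(5/9) = 0.17147; P(data | bag D) = (10/11)(10/11)(10/11) = 0.75131; P(data | bag E) = (6/11)(6/11)(6/11) = 0.16228.
The prior-weighted likelihoods are 1/5 · 0.5787 = 0.11574, 1/5 · 0.015625 = 0.003125, 1/5 · 0.17147 = 0.034294, 1/5 · 0.75131 = 0.15026, 1/5 · 0.16228 = 0.032457; these sum to 0.33588.
Normalising, the posterior is P(bag A | data) = 0.34459, P(bag B | data) = 0.0093039, P(bag C | data) = 0.1021, P(bag D | data) = 0.44737, P(bag E | data) = 0.096632.
The predictive probability is P(yellow next | data) = (1/6)(0.34459) + (3/4)(0.0093039) + (4/9)(0.1021) + (1/11)(0.44737) + (5/11)(0.096632) = 0.19438.

0.1944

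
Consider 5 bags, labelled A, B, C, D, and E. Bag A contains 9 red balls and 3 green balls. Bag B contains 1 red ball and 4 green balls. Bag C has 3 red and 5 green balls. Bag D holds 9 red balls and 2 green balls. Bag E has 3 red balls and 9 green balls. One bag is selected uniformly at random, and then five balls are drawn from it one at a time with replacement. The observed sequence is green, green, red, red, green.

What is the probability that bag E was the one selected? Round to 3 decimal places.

0.281

Under each hypothesis, the probability of the observed sequence is: P(data | bag A) = (3/12)(3/12)(9/12)(9/12)(3/12) = 0.0087891; P(data | bag B) = (4/5)(4/5)(1/5)(1/5)(4/5) = 0.02048; P(data | bag C) = (5/8)(5/8)(3/8)(3/8)(5/8) = 0.034332; P(data | bag D) = (2/11)(2/11)(9/11)(9/11)(2/11) = 0.0040236; P(data | bag E) = (9/12)(9/12)(3/12)(3/12)(9/12) = 0.026367.
Weighting by the prior gives 1/5 · 0.0087891 = 0.0017578, 1/5 · 0.02048 = 0.004096, 1/5 · 0.034332 = 0.0068665, 1/5 · 0.0040236 = 0.00080471, 1/5 · 0.026367 = 0.0052734; with total 0.018798.
Therefore the posterior P(bag E | data) = (0.0052734) / (0.018798) = 0.28053.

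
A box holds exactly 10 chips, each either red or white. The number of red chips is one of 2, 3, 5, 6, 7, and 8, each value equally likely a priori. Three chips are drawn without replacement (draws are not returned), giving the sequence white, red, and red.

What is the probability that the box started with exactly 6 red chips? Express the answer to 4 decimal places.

Under each hypothesis, the probability of the observed sequence is: P(data | r = 2) = (8/10)(2/9)(1/8) = 1/45; P(data | r = 3) = (7/10)(3/9)(2/8) = 7/120; P(data | r = 5) = (5/10)(5/9)(4/8) = 5/36; P(data | r = 6) = (4/10)(6/9)(5/8) = 1/6; P(data | r = 7) = (3/10)(7/9)(6/8) = 7/40; P(data | r = 8) = (2/10)(8/9)(7/8) = 7/45.
Weighting by the prior gives 1/6 · 1/45 = 1/270, 1/6 · 7/120 = 7/720, 1/6 · 5/36 = 5/216, 1/6 · 1/6 = 1/36, 1/6 · 7/40 = 7/240, 1/6 · 7/45 = 7/270; these sum to 43/360.
Hence P(r = 6 | data) = (1/36) / (43/360) = 10/43.

0.2326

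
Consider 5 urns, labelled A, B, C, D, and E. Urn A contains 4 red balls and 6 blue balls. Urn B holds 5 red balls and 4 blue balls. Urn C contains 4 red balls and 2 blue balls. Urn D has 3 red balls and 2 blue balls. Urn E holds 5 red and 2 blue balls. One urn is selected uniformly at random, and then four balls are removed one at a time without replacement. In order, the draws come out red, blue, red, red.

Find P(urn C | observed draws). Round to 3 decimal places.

The likelihood of the observed sequence under each hypothesis: P(data | urn A) = (4/10)(6/9)(3/8)(2/7) = 1/35; P(data | urn B) = (5/9)(4/8)(4/7)(3/6) = 5/63; P(data | urn C) = (4/6)(2/5)(3/4)(2/3) = 2/15; P(data | urn D) = (3/5)(2/4)(2/3)(1/2) = 1/10; P(data | urn E) = (5/7)(2/6)(4/5)(3/4) = 1/7.
Weighting by the prior gives 1/5 · 1/35 = 1/175, 1/5 · 5/63 = 1/63, 1/5 · 2/15 = 2/75, 1/5 · 1/10 = 1/50, 1/5 · 1/7 = 1/35; these sum to 61/630.
By Bayes' rule, P(urn C | data) = (2/75) / (61/630) = 84/305.

0.275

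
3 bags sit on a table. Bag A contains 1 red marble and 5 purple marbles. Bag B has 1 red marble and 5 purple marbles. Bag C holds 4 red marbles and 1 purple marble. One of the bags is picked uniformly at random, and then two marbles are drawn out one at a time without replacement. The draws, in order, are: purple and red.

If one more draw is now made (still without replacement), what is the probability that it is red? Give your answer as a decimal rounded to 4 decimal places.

0.3750

The likelihood of the observed sequence under each hypothesis: P(data | bag A) = (5/6)(1/5) = 1/6; P(data | bag B) = (5/6)(1/5) = 1/6; P(data | bag C) = (1/5)(4/4) = 1/5.
Multiplying each by its prior: 1/3 · 1/6 = 1/18, 1/3 · 1/6 = 1/18, 1/3 · 1/5 = 1/15; summing to 8/45.
Normalising, the posterior is P(bag A | data) = 5/16, P(bag B | data) = 5/16, P(bag C | data) = 3/8.
The predictive probability is P(red next | data) = (0)(5/16) + (0)(5/16) + (1)(3/8) = 3/8.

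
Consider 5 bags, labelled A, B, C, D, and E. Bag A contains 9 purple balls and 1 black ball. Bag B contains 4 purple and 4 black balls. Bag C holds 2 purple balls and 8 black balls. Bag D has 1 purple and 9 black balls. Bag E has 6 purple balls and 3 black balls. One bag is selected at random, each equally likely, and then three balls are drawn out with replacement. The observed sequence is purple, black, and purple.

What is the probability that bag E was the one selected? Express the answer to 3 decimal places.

Under each hypothesis, the probability of the observed sequence is: P(data | bag A) = (9/10)(1/10)(9/10) = 0.081; P(data | bag B) = (4/8)(4/8)(4/8) = 0.125; P(data | bag C) = (2/10)(8/10)(2/10) = 0.032; P(data | bag D) = (1/10)(9/10)(1/10) = 0.009; P(data | bag E) = (6/9)(3/9)(6/9) = 0.14815.
Multiplying each by its prior: 1/5 · 0.081 = 0.0162, 1/5 · 0.125 = 0.025, 1/5 · 0.032 = 0.0064, 1/5 · 0.009 = 0.0018, 1/5 · 0.14815 = 0.02963; summing to 0.07903.
By Bayes' rule, P(bag E | data) = (0.02963) / (0.07903) = 0.37492.

0.375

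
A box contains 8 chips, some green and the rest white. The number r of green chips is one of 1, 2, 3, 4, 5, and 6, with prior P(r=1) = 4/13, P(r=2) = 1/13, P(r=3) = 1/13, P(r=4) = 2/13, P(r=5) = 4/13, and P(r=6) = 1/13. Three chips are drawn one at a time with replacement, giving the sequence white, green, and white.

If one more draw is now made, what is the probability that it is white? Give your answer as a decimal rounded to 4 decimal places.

0.6072

For each hypothesis, P(data | H) works out to: P(data | r = 1) = (7/8)(1/8)(7/8) = 0.095703; P(data | r = 2) = (6/8)(2/8)(6/8) = 0.14062; P(data | r = 3) = (5/8)(3/8)(5/8) = 0.14648; P(data | r = 4) = (4/8)(4/8)(4/8) = 0.125; P(data | r = 5) = (3/8)(5/8)(3/8) = 0.087891; P(data | r = 6) = (2/8)(6/8)(2/8) = 0.046875.
The prior-weighted likelihoods are 4/13 · 0.095703 = 0.029447, 1/13 · 0.14062 = 0.010817, 1/13 · 0.14648 = 0.011268, 2/13 · 0.125 = 0.019231, 4/13 · 0.087891 = 0.027043, 1/13 · 0.046875 = 0.0036058; with total 0.10141.
Normalising, the posterior is P(r = 1 | data) = 0.29037, P(r = 2 | data) = 0.10667, P(r = 3 | data) = 0.11111, P(r = 4 | data) = 0.18963, P(r = 5 | data) = 0.26667, P(r = 6 | data) = 0.035556.
So P(white next | data) = Σ P(white next | H) P(H | data) = (7/8)(0.29037) + (3/4)(0.10667) + (5/8)(0.11111) + (1/2)(0.18963) + (3/8)(0.26667) + (1/4)(0.035556) = 0.60722.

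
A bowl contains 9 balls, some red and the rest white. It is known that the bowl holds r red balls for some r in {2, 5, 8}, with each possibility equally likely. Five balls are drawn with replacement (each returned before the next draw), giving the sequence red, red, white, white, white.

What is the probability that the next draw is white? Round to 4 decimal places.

Under each hypothesis, the probability of the observed sequence is: P(data | r = 2) = (2/9)(2/9)(7/9)(7/9)(7/9) = 0.023235; P(data | r = 5) = (5/9)(5/9)(4/9)(4/9)(4/9) = 0.027096; P(data | r = 8) = (8/9)(8/9)(1/9)(1/9)(1/9) = 0.0010838.
Multiplying each by its prior: 1/3 · 0.023235 = 0.007745, 1/3 · 0.027096 = 0.009032, 1/3 · 0.0010838 = 0.00036128; these sum to 0.017138.
The posterior is then P(r = 2 | data) = 0.45191, P(r = 5 | data) = 0.52701, P(r = 8 | data) = 0.02108.
The predictive probability is P(white next | data) = (7/9)(0.45191) + (4/9)(0.52701) + (1/9)(0.02108) = 0.58805.

0.5881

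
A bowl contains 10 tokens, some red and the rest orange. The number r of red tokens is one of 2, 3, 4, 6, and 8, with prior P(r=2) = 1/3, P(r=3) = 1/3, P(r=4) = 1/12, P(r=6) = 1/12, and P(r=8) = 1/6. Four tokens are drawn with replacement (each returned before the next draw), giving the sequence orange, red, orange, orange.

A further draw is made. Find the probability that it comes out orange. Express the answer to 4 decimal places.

0.7150

Compute the likelihood of the observed sequence for each case: P(data | r = 2) = (8/10)(2/10)(8/10)(8/10) = 0.1024; P(data | r = 3) = (7/10)(3/10)(7/10)(7/10) = 0.1029; P(data | r = 4) = (6/10)(4/10)(6/10)(6/10) = 0.0864; P(data | r = 6) = (4/10)(6/10)(4/10)(4/10) = 0.0384; P(data | r = 8) = (2/10)(8/10)(2/10)(2/10) = 0.0064.
The prior-weighted likelihoods are 1/3 · 0.1024 = 0.034133, 1/3 · 0.1029 = 0.0343, 1/12 · 0.0864 = 0.0072, 1/12 · 0.0384 = 0.0032, 1/6 · 0.0064 = 0.0010667; these sum to 0.0799.
The posterior is then P(r = 2 | data) = 0.4272, P(r = 3 | data) = 0.42929, P(r = 4 | data) = 0.090113, P(r = 6 | data) = 0.04005, P(r = 8 | data) = 0.01335.
Averaging over the posterior, P(orange next | data) = (4/5)(0.4272) + (7/10)(0.42929) + (3/5)(0.090113) + (2/5)(0.04005) + (1/5)(0.01335) = 0.71502.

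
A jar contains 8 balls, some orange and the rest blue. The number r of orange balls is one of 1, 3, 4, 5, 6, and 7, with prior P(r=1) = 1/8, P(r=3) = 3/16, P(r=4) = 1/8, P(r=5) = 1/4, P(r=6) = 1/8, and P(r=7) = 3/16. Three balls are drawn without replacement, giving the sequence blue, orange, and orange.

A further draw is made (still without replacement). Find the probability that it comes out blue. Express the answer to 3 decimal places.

0.371

Compute the likelihood of the observed sequence for each case: P(data | r = 1) = (7/8)(1/7)(0/6) = 0; P(data | r = 3) = (5/8)(3/7)(2/6) = 5/56; P(data | r = 4) = (4/8)(4/7)(3/6) = 1/7; P(data | r = 5) = (3/8)(5/7)(4/6) = 5/28; P(data | r = 6) = (2/8)(6/7)(5/6) = 5/28; P(data | r = 7) = (1/8)(7/7)(6/6) = 1/8.
The prior-weighted likelihoods are 1/8 · 0 = 0, 3/16 · 5/56 = 15/896, 1/8 · 1/7 = 1/56, 1/4 · 5/28 = 5/112, 1/8 · 5/28 = 5/224, 3/16 · 1/8 = 3/128; these sum to 1/8.
The posterior is then P(r = 1 | data) = 0, P(r = 3 | data) = 15/112, P(r = 4 | data) = 1/7, P(r = 5 | data) = 5/14, P(r = 6 | data) = 5/28, P(r = 7 | data) = 3/16.
The predictive probability is P(blue next | data) = (4/5)(15/112) + (3/5)(1/7) + (2/5)(5/14) + (1/5)(5/28) + (0)(3/16) = 13/35.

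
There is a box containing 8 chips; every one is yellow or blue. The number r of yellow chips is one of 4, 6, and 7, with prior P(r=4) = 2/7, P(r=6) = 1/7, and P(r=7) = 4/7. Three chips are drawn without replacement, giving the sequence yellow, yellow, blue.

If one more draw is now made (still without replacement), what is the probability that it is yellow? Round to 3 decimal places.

For each hypothesis, P(data | H) works out to: P(data | r = 4) = (4/8)(3/7)(4/6) = 1/7; P(data | r = 6) = (6/8)(5/7)(2/6) = 5/28; P(data | r = 7) = (7/8)(6/7)(1/6) = 1/8.
Multiplying each by its prior: 2/7 · 1/7 = 2/49, 1/7 · 5/28 = 5/196, 4/7 · 1/8 = 1/14; with total 27/196.
Dividing through by the total gives posterior P(r = 4 | data) = 8/27, P(r = 6 | data) = 5/27, P(r = 7 | data) = 14/27.
The predictive probability is P(yellow next | data) = (2/5)(8/27) + (4/5)(5/27) + (1)(14/27) = 106/135.

0.785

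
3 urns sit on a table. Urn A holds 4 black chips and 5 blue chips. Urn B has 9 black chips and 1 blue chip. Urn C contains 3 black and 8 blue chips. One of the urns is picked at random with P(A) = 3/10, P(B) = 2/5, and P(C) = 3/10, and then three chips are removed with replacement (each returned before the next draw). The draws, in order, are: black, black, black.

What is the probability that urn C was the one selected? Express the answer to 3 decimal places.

Under each hypothesis, the probability of the observed sequence is: P(data | urn A) = (4/9)(4/9)(4/9) = 0.087791; P(data | urn B) = (9/10)(9/10)(9/10) = 0.729; P(data | urn C) = (3/11)(3/11)(3/11) = 0.020285.
Weighting by the prior gives 3/10 · 0.087791 = 0.026337, 2/5 · 0.729 = 0.2916, 3/10 · 0.020285 = 0.0060856; these sum to 0.32402.
Therefore the posterior P(urn C | data) = (0.0060856) / (0.32402) = 0.018782.

0.019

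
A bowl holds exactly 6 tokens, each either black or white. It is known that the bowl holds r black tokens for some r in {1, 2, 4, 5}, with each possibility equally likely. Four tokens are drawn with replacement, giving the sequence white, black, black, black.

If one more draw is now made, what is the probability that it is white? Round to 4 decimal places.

0.3069

For each hypothesis, P(data | H) works out to: P(data | r = 1) = (5/6)(1/6)(1/6)(1/6) = 0.003858; P(data | r = 2) = (4/6)(2/6)(2/6)(2/6) = 0.024691; P(data | r = 4) = (2/6)(4/6)(4/6)(4/6) = 0.098765; P(data | r = 5) = (1/6)(5/6)(5/6)(5/6) = 0.096451.
The prior-weighted likelihoods are 1/4 · 0.003858 = 0.00096451, 1/4 · 0.024691 = 0.0061728, 1/4 · 0.098765 = 0.024691, 1/4 · 0.096451 = 0.024113; these sum to 0.055941.
The posterior is then P(r = 1 | data) = 0.017241, P(r = 2 | data) = 0.11034, P(r = 4 | data) = 0.44138, P(r = 5 | data) = 0.43103.
So P(white next | data) = Σ P(white next | H) P(H | data) = (5/6)(0.017241) + (2/3)(0.11034) + (1/3)(0.44138) + (1/6)(0.43103) = 0.3069.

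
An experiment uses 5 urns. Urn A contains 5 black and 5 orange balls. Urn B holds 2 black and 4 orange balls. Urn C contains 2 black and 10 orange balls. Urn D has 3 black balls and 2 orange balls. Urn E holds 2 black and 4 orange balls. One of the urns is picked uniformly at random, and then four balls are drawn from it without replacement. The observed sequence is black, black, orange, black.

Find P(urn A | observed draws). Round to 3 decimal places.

0.373

Under each hypothesis, the probability of the observed sequence is: P(data | urn A) = (5/10)(4/9)(5/8)(3/7) = 0.059524; P(data | urn B) = (2/6)(1/5)(4/4)(0/3) = 0; P(data | urn C) = (2/12)(1/11)(10/10)(0/9) = 0; P(data | urn D) = (3/5)(2/4)(2/3)(1/2) = 0.1; P(data | urn E) = (2/6)(1/5)(4/4)(0/3) = 0.
The prior-weighted likelihoods are 1/5 · 0.059524 = 0.011905, 1/5 · 0 = 0, 1/5 · 0 = 0, 1/5 · 0.1 = 0.02, 1/5 · 0 = 0; with total 0.031905.
So P(urn A | data) = (0.011905) / (0.031905) = 0.37313.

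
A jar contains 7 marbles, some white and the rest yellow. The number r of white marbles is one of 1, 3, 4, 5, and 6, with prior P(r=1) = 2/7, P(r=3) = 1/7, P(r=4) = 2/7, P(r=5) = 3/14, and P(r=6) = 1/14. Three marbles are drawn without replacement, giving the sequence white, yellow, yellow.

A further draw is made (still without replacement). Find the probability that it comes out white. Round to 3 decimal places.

0.434

For each hypothesis, P(data | H) works out to: P(data | r = 1) = (1/7)(6/6)(5/5) = 1/7; P(data | r = 3) = (3/7)(4/6)(3/5) = 6/35; P(data | r = 4) = (4/7)(3/6)(2/5) = 4/35; P(data | r = 5) = (5/7)(2/6)(1/5) = 1/21; P(data | r = 6) = (6/7)(1/6)(0/5) = 0.
The prior-weighted likelihoods are 2/7 · 1/7 = 2/49, 1/7 · 6/35 = 6/245, 2/7 · 4/35 = 8/245, 3/14 · 1/21 = 1/98, 1/14 · 0 = 0; with total 53/490.
The posterior is then P(r = 1 | data) = 20/53, P(r = 3 | data) = 12/53, P(r = 4 | data) = 16/53, P(r = 5 | data) = 5/53, P(r = 6 | data) = 0.
The predictive probability is P(white next | data) = (0)(20/53) + (1/2)(12/53) + (3/4)(16/53) + (1)(5/53) = 23/53.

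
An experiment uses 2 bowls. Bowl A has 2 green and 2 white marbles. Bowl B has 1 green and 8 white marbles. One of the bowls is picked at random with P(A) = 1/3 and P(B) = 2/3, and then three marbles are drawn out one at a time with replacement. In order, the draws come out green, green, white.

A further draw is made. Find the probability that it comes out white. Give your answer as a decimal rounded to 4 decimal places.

0.5581

Compute the likelihood of the observed sequence for each case: P(data | bowl A) = (2/4)(2/4)(2/4) = 0.125; P(data | bowl B) = (1/9)(1/9)(8/9) = 0.010974.
Multiplying each by its prior: 1/3 · 0.125 = 0.041667, 2/3 · 0.010974 = 0.007316; summing to 0.048983.
The posterior is then P(bowl A | data) = 0.85064, P(bowl B | data) = 0.14936.
Averaging over the posterior, P(white next | data) = (1/2)(0.85064) + (8/9)(0.14936) = 0.55808.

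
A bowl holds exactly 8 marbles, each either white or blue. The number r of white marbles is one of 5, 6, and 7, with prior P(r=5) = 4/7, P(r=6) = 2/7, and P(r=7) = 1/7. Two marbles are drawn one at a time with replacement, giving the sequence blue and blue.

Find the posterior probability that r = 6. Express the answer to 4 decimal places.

Under each hypothesis, the probability of the observed sequence is: P(data | r = 5) = (3/8)(3/8) = 9/64; P(data | r = 6) = (2/8)(2/8) = 1/16; P(data | r = 7) = (1/8)(1/8) = 1/64.
Weighting by the prior gives 4/7 · 9/64 = 9/112, 2/7 · 1/16 = 1/56, 1/7 · 1/64 = 1/448; summing to 45/448.
Therefore the posterior P(r = 6 | data) = (1/56) / (45/448) = 8/45.

0.1778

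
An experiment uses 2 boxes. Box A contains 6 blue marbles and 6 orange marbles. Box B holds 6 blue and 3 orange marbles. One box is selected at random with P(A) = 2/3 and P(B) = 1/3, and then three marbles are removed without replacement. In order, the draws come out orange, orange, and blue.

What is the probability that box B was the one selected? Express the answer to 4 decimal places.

Under each hypothesis, the probability of the observed sequence is: P(data | box A) = (6/12)(5/11)(6/10) = 3/22; P(data | box B) = (3/9)(2/8)(6/7) = 1/14.
Multiplying each by its prior: 2/3 · 3/22 = 1/11, 1/3 · 1/14 = 1/42; summing to 53/462.
Therefore the posterior P(box B | data) = (1/42) / (53/462) = 11/53.

0.2075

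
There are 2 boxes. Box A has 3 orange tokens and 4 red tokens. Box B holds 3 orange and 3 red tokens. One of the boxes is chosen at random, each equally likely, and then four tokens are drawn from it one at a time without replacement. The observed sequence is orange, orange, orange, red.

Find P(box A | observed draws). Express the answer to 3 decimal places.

Compute the likelihood of the observed sequence for each case: P(data | box A) = (3/7)(2/6)(1/5)(4/4) = 1/35; P(data | box B) = (3/6)(2/5)(1/4)(3/3) = 1/20.
Multiplying each by its prior: 1/2 · 1/35 = 1/70, 1/2 · 1/20 = 1/40; these sum to 11/280.
Hence P(box A | data) = (1/70) / (11/280) = 4/11.

0.364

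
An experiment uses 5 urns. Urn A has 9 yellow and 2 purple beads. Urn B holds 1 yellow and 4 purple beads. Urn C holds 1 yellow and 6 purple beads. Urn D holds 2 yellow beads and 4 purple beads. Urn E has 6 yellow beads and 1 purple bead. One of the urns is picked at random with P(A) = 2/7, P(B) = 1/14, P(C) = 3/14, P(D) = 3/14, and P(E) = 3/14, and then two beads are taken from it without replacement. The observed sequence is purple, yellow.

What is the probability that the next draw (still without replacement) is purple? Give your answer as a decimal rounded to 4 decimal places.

For each hypothesis, P(data | H) works out to: P(data | urn A) = (2/11)(9/10) = 0.16364; P(data | urn B) = (4/5)(1/4) = 0.2; P(data | urn C) = (6/7)(1/6) = 0.14286; P(data | urn D) = (4/6)(2/5) = 0.26667; P(data | urn E) = (1/7)(6/6) = 0.14286.
The prior-weighted likelihoods are 2/7 · 0.16364 = 0.046753, 1/14 · 0.2 = 0.014286, 3/14 · 0.14286 = 0.030612, 3/14 · 0.26667 = 0.057143, 3/14 · 0.14286 = 0.030612; these sum to 0.17941.
Normalising, the posterior is P(urn A | data) = 0.2606, P(urn B | data) = 0.079628, P(urn C | data) = 0.17063, P(urn D | data) = 0.31851, P(urn E | data) = 0.17063.
Averaging over the posterior, P(purple next | data) = (1/9)(0.2606) + (1)(0.079628) + (1)(0.17063) + (3/4)(0.31851) + (0)(0.17063) = 0.5181.

0.5181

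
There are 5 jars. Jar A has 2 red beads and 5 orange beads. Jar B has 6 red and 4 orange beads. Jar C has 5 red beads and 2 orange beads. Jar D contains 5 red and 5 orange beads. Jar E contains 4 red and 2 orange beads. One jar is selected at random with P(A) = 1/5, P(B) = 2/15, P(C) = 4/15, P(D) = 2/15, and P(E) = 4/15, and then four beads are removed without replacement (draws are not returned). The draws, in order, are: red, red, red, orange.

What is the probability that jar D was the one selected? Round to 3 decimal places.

Compute the likelihood of the observed sequence for each case: P(data | jar A) = (2/7)(1/6)(0/5) = 0; P(data | jar B) = (6/10)(5/9)(4/8)(4/7) = 2/21; P(data | jar C) = (5/7)(4/6)(3/5)(2/4) = 1/7; P(data | jar D) = (5/10)(4/9)(3/8)(5/7) = 5/84; P(data | jar E) = (4/6)(3/5)(2/4)(2/3) = 2/15.
The prior-weighted likelihoods are 1/5 · 0 = 0, 2/15 · 2/21 = 4/315, 4/15 · 1/7 = 4/105, 2/15 · 5/84 = 1/126, 4/15 · 2/15 = 8/225; these sum to 33/350.
So P(jar D | data) = (1/126) / (33/350) = 25/297.

0.084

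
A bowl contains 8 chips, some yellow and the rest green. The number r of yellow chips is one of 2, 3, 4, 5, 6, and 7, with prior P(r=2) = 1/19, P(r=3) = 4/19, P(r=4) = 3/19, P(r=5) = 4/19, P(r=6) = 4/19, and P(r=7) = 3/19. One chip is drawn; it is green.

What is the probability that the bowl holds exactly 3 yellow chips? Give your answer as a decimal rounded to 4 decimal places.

Compute the likelihood of this draw for each case: P(data | r = 2) = (6/8) = 3/4; P(data | r = 3) = (5/8) = 5/8; P(data | r = 4) = (4/8) = 1/2; P(data | r = 5) = (3/8) = 3/8; P(data | r = 6) = (2/8) = 1/4; P(data | r = 7) = (1/8) = 1/8.
Weighting by the prior gives 1/19 · 3/4 = 3/76, 4/19 · 5/8 = 5/38, 3/19 · 1/2 = 3/38, 4/19 · 3/8 = 3/38, 4/19 · 1/4 = 1/19, 3/19 · 1/8 = 3/152; these sum to 61/152.
So P(r = 3 | data) = (5/38) / (61/152) = 20/61.

0.3279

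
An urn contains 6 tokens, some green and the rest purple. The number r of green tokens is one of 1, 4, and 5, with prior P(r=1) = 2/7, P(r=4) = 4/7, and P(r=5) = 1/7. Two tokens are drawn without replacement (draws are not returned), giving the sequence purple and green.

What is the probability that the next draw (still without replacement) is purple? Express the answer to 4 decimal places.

0.3830

Under each hypothesis, the probability of the observed sequence is: P(data | r = 1) = (5/6)(1/5) = 1/6; P(data | r = 4) = (2/6)(4/5) = 4/15; P(data | r = 5) = (1/6)(5/5) = 1/6.
Weighting by the prior gives 2/7 · 1/6 = 1/21, 4/7 · 4/15 = 16/105, 1/7 · 1/6 = 1/42; summing to 47/210.
Dividing through by the total gives posterior P(r = 1 | data) = 10/47, P(r = 4 | data) = 32/47, P(r = 5 | data) = 5/47.
So P(purple next | data) = Σ P(purple next | H) P(H | data) = (1)(10/47) + (1/4)(32/47) + (0)(5/47) = 18/47.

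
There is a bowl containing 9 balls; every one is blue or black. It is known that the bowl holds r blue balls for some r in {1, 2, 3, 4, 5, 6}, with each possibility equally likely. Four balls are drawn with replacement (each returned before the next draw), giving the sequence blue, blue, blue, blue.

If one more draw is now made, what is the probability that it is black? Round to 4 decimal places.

0.4041

The likelihood of the observed sequence under each hypothesis: P(data | r = 1) = (1/9)(1/9)(1/9)(1/9) = 0.00015242; P(data | r = 2) = (2/9)(2/9)(2/9)(2/9) = 0.0024387; P(data | r = 3) = (3/9)(3/9)(3/9)(3/9) = 0.012346; P(data | r = 4) = (4/9)(4/9)(4/9)(4/9) = 0.039018; P(data | r = 5) = (5/9)(5/9)(5/9)(5/9) = 0.09526; P(data | r = 6) = (6/9)(6/9)(6/9)(6/9) = 0.19753.
Weighting by the prior gives 1/6 · 0.00015242 = 2.5403e-05, 1/6 · 0.0024387 = 0.00040644, 1/6 · 0.012346 = 0.0020576, 1/6 · 0.039018 = 0.0065031, 1/6 · 0.09526 = 0.015877, 1/6 · 0.19753 = 0.032922; with total 0.057791.
Normalising, the posterior is P(r = 1 | data) = 0.00043956, P(r = 2 | data) = 0.007033, P(r = 3 | data) = 0.035604, P(r = 4 | data) = 0.11253, P(r = 5 | data) = 0.27473, P(r = 6 | data) = 0.56967.
So P(black next | data) = Σ P(black next | H) P(H | data) = (8/9)(0.00043956) + (7/9)(0.007033) + (2/3)(0.035604) + (5/9)(0.11253) + (4/9)(0.27473) + (1/3)(0.56967) = 0.4041.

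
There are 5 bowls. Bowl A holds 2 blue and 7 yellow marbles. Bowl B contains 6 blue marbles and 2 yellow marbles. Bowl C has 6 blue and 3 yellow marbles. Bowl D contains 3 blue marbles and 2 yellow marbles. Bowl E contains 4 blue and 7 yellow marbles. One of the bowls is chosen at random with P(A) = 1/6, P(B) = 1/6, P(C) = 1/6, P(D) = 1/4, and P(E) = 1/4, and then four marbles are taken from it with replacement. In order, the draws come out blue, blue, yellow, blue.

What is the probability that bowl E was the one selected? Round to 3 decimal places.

The likelihood of the observed sequence under each hypothesis: P(data | bowl A) = (2/9)(2/9)(7/9)(2/9) = 0.0085353; P(data | bowl B) = (6/8)(6/8)(2/8)(6/8) = 0.10547; P(data | bowl C) = (6/9)(6/9)(3/9)(6/9) = 0.098765; P(data | bowl D) = (3/5)(3/5)(2/5)(3/5) = 0.0864; P(data | bowl E) = (4/11)(4/11)(7/11)(4/11) = 0.030599.
Weighting by the prior gives 1/6 · 0.0085353 = 0.0014225, 1/6 · 0.10547 = 0.017578, 1/6 · 0.098765 = 0.016461, 1/4 · 0.0864 = 0.0216, 1/4 · 0.030599 = 0.0076498; these sum to 0.064711.
Therefore the posterior P(bowl E | data) = (0.0076498) / (0.064711) = 0.11821.

0.118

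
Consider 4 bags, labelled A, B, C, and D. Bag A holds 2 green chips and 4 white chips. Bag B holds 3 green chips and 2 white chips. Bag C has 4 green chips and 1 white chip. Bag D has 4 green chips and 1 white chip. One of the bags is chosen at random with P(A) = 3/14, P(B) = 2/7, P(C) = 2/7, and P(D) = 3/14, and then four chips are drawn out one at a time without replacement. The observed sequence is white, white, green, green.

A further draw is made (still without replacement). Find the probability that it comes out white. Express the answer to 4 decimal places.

0.3333

The likelihood of the observed sequence under each hypothesis: P(data | bag A) = (4/6)(3/5)(2/4)(1/3) = 1/15; P(data | bag B) = (2/5)(1/4)(3/3)(2/2) = 1/10; P(data | bag C) = (1/5)(0/4) = 0; P(data | bag D) = (1/5)(0/4) = 0.
The prior-weighted likelihoods are 3/14 · 1/15 = 1/70, 2/7 · 1/10 = 1/35, 2/7 · 0 = 0, 3/14 · 0 = 0; these sum to 3/70.
Dividing through by the total gives posterior P(bag A | data) = 1/3, P(bag B | data) = 2/3, P(bag C | data) = 0, P(bag D | data) = 0.
The predictive probability is P(white next | data) = (1)(1/3) + (0)(2/3) = 1/3.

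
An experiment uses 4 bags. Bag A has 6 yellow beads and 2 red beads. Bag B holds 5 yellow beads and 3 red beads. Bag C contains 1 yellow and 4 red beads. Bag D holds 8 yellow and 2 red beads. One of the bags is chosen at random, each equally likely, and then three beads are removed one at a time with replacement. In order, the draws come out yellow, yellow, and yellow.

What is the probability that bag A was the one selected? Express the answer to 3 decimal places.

0.356

Under each hypothesis, the probability of the observed sequence is: P(data | bag A) = (6/8)(6/8)(6/8) = 0.42188; P(data | bag B) = (5/8)(5/8)(5/8) = 0.24414; P(data | bag C) = (1/5)(1/5)(1/5) = 0.008; P(data | bag D) = (8/10)(8/10)(8/10) = 0.512.
The prior-weighted likelihoods are 1/4 · 0.42188 = 0.10547, 1/4 · 0.24414 = 0.061035, 1/4 · 0.008 = 0.002, 1/4 · 0.512 = 0.128; these sum to 0.2965.
Hence P(bag A | data) = (0.10547) / (0.2965) = 0.35571.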